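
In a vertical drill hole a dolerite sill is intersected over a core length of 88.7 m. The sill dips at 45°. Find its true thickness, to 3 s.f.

62.7 m

True thickness t = h · cos(dip) = 88.7 × cos 45°
t = 88.7 × 0.7071 = 62.720 m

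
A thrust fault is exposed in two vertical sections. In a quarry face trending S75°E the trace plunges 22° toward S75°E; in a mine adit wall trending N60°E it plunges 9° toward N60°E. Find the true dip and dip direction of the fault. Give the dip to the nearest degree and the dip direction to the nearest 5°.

The two traces are lines in the plane: v₁ = (sin 105°·cos 22°, cos 105°·cos 22°, −sin 22°), v₂ = (sin 60°·cos 9°, cos 60°·cos 9°, −sin 9°).
n = v₁ × v₂ = (0.223, -0.180, 0.648) (taken with n_z > 0).
Dip δ = arctan(|n_h|/n_z) = arctan(0.286/0.648) = 23.9°.
The horizontal component of n points toward azimuth atan2(n_x, n_y) = 129°, the dip direction.

true dip 24°, dip direction 130°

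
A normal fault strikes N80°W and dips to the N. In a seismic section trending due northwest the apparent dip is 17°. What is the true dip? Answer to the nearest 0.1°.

28.1°

β = acute angle between strike N80°W and section due northwest = 35°.
tan(true dip) = tan 17° / sin 35° = 0.5330
δ = arctan(0.5330) = 28.06°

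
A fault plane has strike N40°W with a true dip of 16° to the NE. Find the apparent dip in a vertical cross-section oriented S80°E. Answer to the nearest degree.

Angle between strike (N40°W) and section (S80°E): β = 40°.
tan α = tan 16° × sin 40° = 0.2867 × 0.6428 = 0.1843
α = arctan(0.1843) = 10.44°

10°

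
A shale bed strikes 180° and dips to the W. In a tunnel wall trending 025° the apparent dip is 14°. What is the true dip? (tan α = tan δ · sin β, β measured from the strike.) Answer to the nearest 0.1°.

30.5°

The section is 25° from the strike.
tan(true dip) = tan 14° / sin 25° = 0.5900
δ = arctan(0.5900) = 30.54°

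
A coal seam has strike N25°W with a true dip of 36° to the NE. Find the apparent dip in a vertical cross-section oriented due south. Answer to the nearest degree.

17°

The section lies 25° from the strike.
tan α = tan 36° × sin 25° = 0.7265 × 0.4226 = 0.3071
apparent dip = arctan 0.3071 = 17.07°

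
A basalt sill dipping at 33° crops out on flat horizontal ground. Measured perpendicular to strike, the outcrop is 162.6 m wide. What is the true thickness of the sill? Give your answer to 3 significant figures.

True thickness t = w · sin(dip) = 162.6 × sin 33°
t = 162.6 × 0.5446 = 88.558 m

88.6 m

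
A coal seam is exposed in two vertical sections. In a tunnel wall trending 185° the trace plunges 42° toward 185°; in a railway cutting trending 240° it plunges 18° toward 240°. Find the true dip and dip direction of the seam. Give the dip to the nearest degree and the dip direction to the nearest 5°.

true dip 43°, dip direction 170°

Represent each trace as a vector plunging at its apparent dip toward its trend (east-north-up frame): v₁ = (-0.065, -0.740, -0.669), v₂ = (-0.824, -0.476, -0.309).
n = v₁ × v₂ = (0.089, -0.531, 0.579) (taken with n_z > 0).
True dip = arccos(n_z / |n|) = arccos(0.7322) = 42.9°.
The horizontal component of n points toward azimuth atan2(n_x, n_y) = 170°, the dip direction.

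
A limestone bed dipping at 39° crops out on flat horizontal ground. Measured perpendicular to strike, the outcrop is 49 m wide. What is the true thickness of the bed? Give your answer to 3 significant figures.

30.8 m

True thickness t = w · sin(dip) = 49 × sin 39°
t = 49 × 0.6293 = 30.837 m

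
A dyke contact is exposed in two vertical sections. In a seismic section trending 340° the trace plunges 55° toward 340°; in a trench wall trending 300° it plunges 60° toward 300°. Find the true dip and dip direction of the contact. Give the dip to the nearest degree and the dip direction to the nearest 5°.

true dip 60°, dip direction 305°

Each apparent-dip line lies in the plane. As unit vectors (x east, y north, z up), v₁ plunges 55°→340° and v₂ plunges 60°→300°.
The plane normal is n = v₁ × v₂ ∝ (-0.262, 0.185, 0.184).
True dip = arccos(n_z / |n|) = arccos(0.4985) = 60.1°.
Dip direction = azimuth of (n_x, n_y) = atan2(-0.262, 0.185) = 305°.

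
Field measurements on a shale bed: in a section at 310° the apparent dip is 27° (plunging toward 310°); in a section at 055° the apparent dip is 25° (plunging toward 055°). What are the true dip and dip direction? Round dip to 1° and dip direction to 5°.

The two traces are lines in the plane: v₁ = (sin 310°·cos 27°, cos 310°·cos 27°, −sin 27°), v₂ = (sin 55°·cos 25°, cos 55°·cos 25°, −sin 25°).
n = v₁ × v₂ = (0.006, 0.626, 0.780) (taken with n_z > 0).
True dip = arccos(n_z / |n|) = arccos(0.7801) = 38.7°.
The horizontal component of n points toward azimuth atan2(n_x, n_y) = 1°, the dip direction.

true dip 39°, dip direction 000°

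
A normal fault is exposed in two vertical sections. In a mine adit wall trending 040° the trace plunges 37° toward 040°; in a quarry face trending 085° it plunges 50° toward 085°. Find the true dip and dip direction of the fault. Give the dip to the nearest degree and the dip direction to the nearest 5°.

Each apparent-dip line lies in the plane. As unit vectors (x east, y north, z up), v₁ plunges 37°→040° and v₂ plunges 50°→085°.
Cross product v₁ × v₂ gives the pole to the plane: n ∝ (0.435, -0.008, 0.363).
tan δ = √(n_x²+n_y²)/n_z = 0.435/0.363, so δ = 50.2°.
Dip direction = azimuth of (n_x, n_y) = atan2(0.435, -0.008) = 91°.

true dip 50°, dip direction 090°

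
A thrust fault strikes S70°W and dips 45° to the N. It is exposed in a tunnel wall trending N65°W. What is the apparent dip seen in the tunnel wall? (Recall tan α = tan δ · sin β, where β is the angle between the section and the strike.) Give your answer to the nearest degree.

The section lies 45° from the strike.
tan α = tan 45° × sin 45° = 1.0000 × 0.7071 = 0.7071
α = arctan(0.7071) = 35.26°

35°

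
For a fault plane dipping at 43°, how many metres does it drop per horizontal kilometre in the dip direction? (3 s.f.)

933 m

drop per km = 1000 × tan 43° = 1000 × 0.9325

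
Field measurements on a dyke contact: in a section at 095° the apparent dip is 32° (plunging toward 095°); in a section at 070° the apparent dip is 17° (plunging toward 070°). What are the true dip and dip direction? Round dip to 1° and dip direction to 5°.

true dip 41°, dip direction 140°

Represent each trace as a vector plunging at its apparent dip toward its trend (east-north-up frame): v₁ = (0.845, -0.074, -0.530), v₂ = (0.899, 0.327, -0.292).
Cross product v₁ × v₂ gives the pole to the plane: n ∝ (0.195, -0.229, 0.343).
tan δ = √(n_x²+n_y²)/n_z = 0.301/0.343, so δ = 41.3°.
The horizontal component of n points toward azimuth atan2(n_x, n_y) = 140°, the dip direction.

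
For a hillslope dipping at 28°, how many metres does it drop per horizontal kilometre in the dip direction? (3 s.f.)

532 m

drop per km = 1000 × tan 28° = 1000 × 0.5317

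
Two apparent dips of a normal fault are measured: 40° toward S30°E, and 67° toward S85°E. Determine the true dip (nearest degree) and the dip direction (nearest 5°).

The two traces are lines in the plane: v₁ = (sin 150°·cos 40°, cos 150°·cos 40°, −sin 40°), v₂ = (sin 95°·cos 67°, cos 95°·cos 67°, −sin 67°).
Cross product v₁ × v₂ gives the pole to the plane: n ∝ (0.589, 0.102, 0.245).
Dip δ = arctan(|n_h|/n_z) = arctan(0.598/0.245) = 67.7°.
Dip direction = atan2(0.589, 0.102) = 80° (azimuth of n's horizontal projection).

true dip 68°, dip direction 080°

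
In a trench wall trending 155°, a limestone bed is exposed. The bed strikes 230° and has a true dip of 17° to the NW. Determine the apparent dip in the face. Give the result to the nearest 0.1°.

16.5°

The section lies 75° from the strike.
tan α = tan 17° × sin 75° = 0.3057 × 0.9659 = 0.2953
α = arctan(0.2953) = 16.45°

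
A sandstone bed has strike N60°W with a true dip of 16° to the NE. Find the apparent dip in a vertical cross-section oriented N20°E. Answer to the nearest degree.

The section lies 80° from the strike.
tan(apparent dip) = tan 16° · sin 80° = 0.2824
apparent dip = arctan 0.2824 = 15.77°

16°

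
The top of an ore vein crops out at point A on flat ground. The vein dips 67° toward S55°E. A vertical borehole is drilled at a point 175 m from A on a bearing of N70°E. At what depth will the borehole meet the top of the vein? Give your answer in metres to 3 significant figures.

The hole lies 55° from the dip direction, so the down-dip offset is 175 × cos 55° = 100.38 m.
Depth = down-dip offset × tan(dip) = 100.38 × tan 67° = 100.38 × 2.3559
Depth = 236.47 m

236 m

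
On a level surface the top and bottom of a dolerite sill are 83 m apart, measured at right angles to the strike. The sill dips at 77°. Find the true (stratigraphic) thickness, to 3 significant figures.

80.9 m

True thickness t = w · sin(dip) = 83 × sin 77°
t = 83 × 0.9744 = 80.873 m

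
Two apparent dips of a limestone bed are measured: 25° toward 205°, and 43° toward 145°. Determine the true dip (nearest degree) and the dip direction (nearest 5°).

Each apparent-dip line lies in the plane. As unit vectors (x east, y north, z up), v₁ plunges 25°→205° and v₂ plunges 43°→145°.
The plane normal is n = v₁ × v₂ ∝ (0.307, -0.439, 0.574).
True dip = arccos(n_z / |n|) = arccos(0.7314) = 43.0°.
Dip direction = atan2(0.307, -0.439) = 145° (azimuth of n's horizontal projection).

true dip 43°, dip direction 145°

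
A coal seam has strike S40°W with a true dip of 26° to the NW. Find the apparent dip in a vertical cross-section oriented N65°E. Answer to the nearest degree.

12°

The strike is S40°W and the section trends N65°E; the acute angle between them is β = 25°.
tan α = tan 26° × sin 25° = 0.4877 × 0.4226 = 0.2061
α = arctan(0.2061) = 11.65°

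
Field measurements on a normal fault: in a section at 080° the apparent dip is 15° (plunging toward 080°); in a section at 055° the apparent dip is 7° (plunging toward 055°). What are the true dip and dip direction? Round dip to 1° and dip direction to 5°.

true dip 21°, dip direction 125°

Each apparent-dip line lies in the plane. As unit vectors (x east, y north, z up), v₁ plunges 15°→080° and v₂ plunges 7°→055°.
n = v₁ × v₂ = (0.127, -0.095, 0.405) (taken with n_z > 0).
True dip = arccos(n_z / |n|) = arccos(0.9315) = 21.3°.
Dip direction = azimuth of (n_x, n_y) = atan2(0.127, -0.095) = 127°.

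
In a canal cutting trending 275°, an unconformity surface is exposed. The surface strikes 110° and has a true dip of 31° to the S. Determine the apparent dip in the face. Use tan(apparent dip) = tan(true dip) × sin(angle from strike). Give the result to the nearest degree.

9°

Angle between strike (110°) and section (275°): β = 15°.
tan(apparent dip) = tan 31° · sin 15° = 0.1555
apparent dip = arctan 0.1555 = 8.84°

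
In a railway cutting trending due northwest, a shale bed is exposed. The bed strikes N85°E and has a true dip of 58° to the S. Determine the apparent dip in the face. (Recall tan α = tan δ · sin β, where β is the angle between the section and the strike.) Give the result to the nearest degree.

Angle between strike (N85°E) and section (due northwest): β = 50°.
tan(apparent dip) = tan 58° · sin 50° = 1.2259
apparent dip = arctan 1.2259 = 50.80°

51°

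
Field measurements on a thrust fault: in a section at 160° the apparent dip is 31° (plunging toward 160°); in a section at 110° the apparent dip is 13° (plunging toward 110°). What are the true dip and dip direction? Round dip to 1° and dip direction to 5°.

Represent each trace as a vector plunging at its apparent dip toward its trend (east-north-up frame): v₁ = (0.293, -0.805, -0.515), v₂ = (0.916, -0.333, -0.225).
n = v₁ × v₂ = (0.010, -0.406, 0.640) (taken with n_z > 0).
True dip = arccos(n_z / |n|) = arccos(0.8445) = 32.4°.
Dip direction = atan2(0.010, -0.406) = 179° (azimuth of n's horizontal projection).

true dip 32°, dip direction 180°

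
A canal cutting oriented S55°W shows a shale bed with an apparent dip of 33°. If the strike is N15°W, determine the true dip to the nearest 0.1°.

34.6°

The section is 70° from the strike.
tan(true dip) = tan 33° / sin 70° = 0.6911
true dip = arctan 0.6911 = 34.65°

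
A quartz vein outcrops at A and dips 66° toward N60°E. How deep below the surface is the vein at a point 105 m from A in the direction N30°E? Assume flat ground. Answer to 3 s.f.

204 m

The hole lies 30° from the dip direction, so the down-dip offset is 105 × cos 30° = 90.93 m.
Depth = down-dip offset × tan(dip) = 90.93 × tan 66° = 90.93 × 2.2460
Depth = 204.24 m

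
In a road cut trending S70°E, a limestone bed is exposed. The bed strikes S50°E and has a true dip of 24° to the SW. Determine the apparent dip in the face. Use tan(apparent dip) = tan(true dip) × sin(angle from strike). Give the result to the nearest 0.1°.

8.7°

Angle between strike (S50°E) and section (S70°E): β = 20°.
tan(apparent dip) = tan 24° · sin 20° = 0.1523
apparent dip = arctan 0.1523 = 8.66°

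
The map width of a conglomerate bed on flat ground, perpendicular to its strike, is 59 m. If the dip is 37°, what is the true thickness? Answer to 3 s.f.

35.5 m

True thickness t = w · sin(dip) = 59 × sin 37°
t = 59 × 0.6018 = 35.507 m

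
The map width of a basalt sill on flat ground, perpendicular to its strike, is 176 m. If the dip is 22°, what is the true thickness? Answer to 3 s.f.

65.9 m

True thickness t = w · sin(dip) = 176 × sin 22°
t = 176 × 0.3746 = 65.931 m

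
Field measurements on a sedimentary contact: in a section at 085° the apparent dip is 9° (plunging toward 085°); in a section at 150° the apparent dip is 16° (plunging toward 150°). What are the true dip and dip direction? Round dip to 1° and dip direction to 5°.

The two traces are lines in the plane: v₁ = (sin 85°·cos 9°, cos 85°·cos 9°, −sin 9°), v₂ = (sin 150°·cos 16°, cos 150°·cos 16°, −sin 16°).
The plane normal is n = v₁ × v₂ ∝ (0.154, -0.196, 0.860).
tan δ = √(n_x²+n_y²)/n_z = 0.249/0.860, so δ = 16.2°.
Dip direction = atan2(0.154, -0.196) = 142° (azimuth of n's horizontal projection).

true dip 16°, dip direction 140°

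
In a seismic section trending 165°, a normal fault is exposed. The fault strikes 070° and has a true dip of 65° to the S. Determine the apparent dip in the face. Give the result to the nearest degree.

The strike is 070° and the section trends 165°; the acute angle between them is β = 85°.
tan(apparent dip) = tan 65° · sin 85° = 2.1363
α = arctan(2.1363) = 64.92°

65°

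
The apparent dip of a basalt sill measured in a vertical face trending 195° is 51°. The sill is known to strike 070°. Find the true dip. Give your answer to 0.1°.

The section is 55° from the strike.
tan(true dip) = tan 51° / sin 55° = 1.5075
true dip = arctan 1.5075 = 56.44°

56.4°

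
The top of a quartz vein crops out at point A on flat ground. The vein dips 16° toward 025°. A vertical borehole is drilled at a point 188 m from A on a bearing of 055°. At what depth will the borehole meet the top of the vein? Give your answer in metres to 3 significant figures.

The hole lies 30° from the dip direction, so the down-dip offset is 188 × cos 30° = 162.81 m.
Depth = down-dip offset × tan(dip) = 162.81 × tan 16° = 162.81 × 0.2867
Depth = 46.69 m

46.7 m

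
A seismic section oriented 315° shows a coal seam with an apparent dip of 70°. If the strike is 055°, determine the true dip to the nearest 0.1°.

β = acute angle between strike 055° and section 315° = 80°.
tan(true dip) = tan 70° / sin 80° = 2.7899
true dip = arctan 2.7899 = 70.28°

70.3°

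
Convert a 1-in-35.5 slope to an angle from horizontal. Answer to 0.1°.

tan θ = 1/35.5 = 0.0282
θ = arctan(0.0282) = 1.61°

1.6°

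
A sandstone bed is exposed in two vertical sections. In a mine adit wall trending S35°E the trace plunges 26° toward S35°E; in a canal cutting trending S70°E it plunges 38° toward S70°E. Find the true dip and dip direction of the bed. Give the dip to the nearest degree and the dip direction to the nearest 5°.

Each apparent-dip line lies in the plane. As unit vectors (x east, y north, z up), v₁ plunges 26°→S35°E and v₂ plunges 38°→S70°E.
Cross product v₁ × v₂ gives the pole to the plane: n ∝ (0.335, -0.007, 0.406).
True dip = arccos(n_z / |n|) = arccos(0.7713) = 39.5°.
Dip direction = azimuth of (n_x, n_y) = atan2(0.335, -0.007) = 91°.

true dip 40°, dip direction 090°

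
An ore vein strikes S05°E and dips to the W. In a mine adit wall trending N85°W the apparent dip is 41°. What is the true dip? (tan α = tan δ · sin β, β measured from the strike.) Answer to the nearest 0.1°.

41.4°

β = acute angle between strike S05°E and section N85°W = 80°.
tan(true dip) = tan 41° / sin 80° = 0.8827
true dip = arctan 0.8827 = 41.43°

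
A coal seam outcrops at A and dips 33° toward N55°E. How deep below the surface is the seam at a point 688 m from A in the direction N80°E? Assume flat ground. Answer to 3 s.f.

The hole lies 25° from the dip direction, so the down-dip offset is 688 × cos 25° = 623.54 m.
Depth = down-dip offset × tan(dip) = 623.54 × tan 33° = 623.54 × 0.6494
Depth = 404.93 m

405 m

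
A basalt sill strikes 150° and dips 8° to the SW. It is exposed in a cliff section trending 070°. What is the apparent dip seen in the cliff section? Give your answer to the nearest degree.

8°

Angle between strike (150°) and section (070°): β = 80°.
tan α = tan 8° × sin 80° = 0.1405 × 0.9848 = 0.1384
α = arctan(0.1384) = 7.88°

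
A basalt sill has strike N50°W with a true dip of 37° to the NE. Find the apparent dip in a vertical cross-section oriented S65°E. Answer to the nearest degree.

The section lies 15° from the strike.
tan α = tan 37° × sin 15° = 0.7536 × 0.2588 = 0.1950
apparent dip = arctan 0.1950 = 11.04°

11°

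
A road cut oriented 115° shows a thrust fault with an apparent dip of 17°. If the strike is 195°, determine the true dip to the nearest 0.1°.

17.2°

β = acute angle between strike 195° and section 115° = 80°.
tan δ = tan α / sin β = tan 17° / sin 80° = 0.3057 / 0.9848 = 0.3104
δ = arctan(0.3104) = 17.25°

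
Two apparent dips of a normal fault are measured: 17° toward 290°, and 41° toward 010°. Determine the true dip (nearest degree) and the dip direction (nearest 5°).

true dip 41°, dip direction 000°

Represent each trace as a vector plunging at its apparent dip toward its trend (east-north-up frame): v₁ = (-0.899, 0.327, -0.292), v₂ = (0.131, 0.743, -0.656).
Cross product v₁ × v₂ gives the pole to the plane: n ∝ (-0.003, 0.628, 0.711).
True dip = arccos(n_z / |n|) = arccos(0.7495) = 41.5°.
Dip direction = azimuth of (n_x, n_y) = atan2(-0.003, 0.628) = 360°.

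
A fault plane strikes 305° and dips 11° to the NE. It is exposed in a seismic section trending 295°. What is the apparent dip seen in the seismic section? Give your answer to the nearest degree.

2°

Angle between strike (305°) and section (295°): β = 10°.
tan α = tan 11° × sin 10° = 0.1944 × 0.1736 = 0.0338
α = arctan(0.0338) = 1.93°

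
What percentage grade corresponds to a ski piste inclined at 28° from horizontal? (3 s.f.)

grade % = 100 × tan 28° = 100 × 0.5317

53.2%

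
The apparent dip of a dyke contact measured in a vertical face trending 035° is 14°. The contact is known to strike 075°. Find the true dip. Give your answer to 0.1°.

The section is 40° from the strike.
tan δ = tan α / sin β = tan 14° / sin 40° = 0.2493 / 0.6428 = 0.3879
δ = arctan(0.3879) = 21.20°

21.2°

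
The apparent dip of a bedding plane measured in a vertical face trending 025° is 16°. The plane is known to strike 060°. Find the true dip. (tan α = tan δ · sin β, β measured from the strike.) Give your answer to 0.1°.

β = acute angle between strike 060° and section 025° = 35°.
tan δ = tan α / sin β = tan 16° / sin 35° = 0.2867 / 0.5736 = 0.4999
δ = arctan(0.4999) = 26.56°

26.6°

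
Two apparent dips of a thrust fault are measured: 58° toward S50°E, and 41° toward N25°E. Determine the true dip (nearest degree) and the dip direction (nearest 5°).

Each apparent-dip line lies in the plane. As unit vectors (x east, y north, z up), v₁ plunges 58°→S50°E and v₂ plunges 41°→N25°E.
Cross product v₁ × v₂ gives the pole to the plane: n ∝ (0.804, -0.004, 0.386).
tan δ = √(n_x²+n_y²)/n_z = 0.804/0.386, so δ = 64.3°.
Dip direction = atan2(0.804, -0.004) = 90° (azimuth of n's horizontal projection).

true dip 64°, dip direction 090°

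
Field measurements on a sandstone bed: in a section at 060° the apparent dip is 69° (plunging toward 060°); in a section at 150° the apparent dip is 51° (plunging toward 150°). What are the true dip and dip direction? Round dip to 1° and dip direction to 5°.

true dip 71°, dip direction 085°

Represent each trace as a vector plunging at its apparent dip toward its trend (east-north-up frame): v₁ = (0.310, 0.179, -0.934), v₂ = (0.315, -0.545, -0.777).
n = v₁ × v₂ = (0.648, 0.053, 0.226) (taken with n_z > 0).
True dip = arccos(n_z / |n|) = arccos(0.3277) = 70.9°.
Dip direction = azimuth of (n_x, n_y) = atan2(0.648, 0.053) = 85°.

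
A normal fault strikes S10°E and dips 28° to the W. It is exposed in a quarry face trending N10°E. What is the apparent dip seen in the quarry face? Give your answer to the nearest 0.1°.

The section lies 20° from the strike.
tan(apparent dip) = tan 28° · sin 20° = 0.1819
α = arctan(0.1819) = 10.31°

10.3°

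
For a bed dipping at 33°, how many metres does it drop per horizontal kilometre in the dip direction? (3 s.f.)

649 m

drop per km = 1000 × tan 33° = 1000 × 0.6494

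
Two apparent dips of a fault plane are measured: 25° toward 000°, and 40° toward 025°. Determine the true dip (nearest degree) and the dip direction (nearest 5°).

true dip 47°, dip direction 065°

Each apparent-dip line lies in the plane. As unit vectors (x east, y north, z up), v₁ plunges 25°→000° and v₂ plunges 40°→025°.
The plane normal is n = v₁ × v₂ ∝ (0.289, 0.137, 0.293).
Dip δ = arctan(|n_h|/n_z) = arctan(0.320/0.293) = 47.5°.
Dip direction = azimuth of (n_x, n_y) = atan2(0.289, 0.137) = 65°.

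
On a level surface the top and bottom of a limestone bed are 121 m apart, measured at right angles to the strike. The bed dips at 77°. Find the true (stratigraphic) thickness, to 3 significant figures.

True thickness t = w · sin(dip) = 121 × sin 77°
t = 121 × 0.9744 = 117.899 m

118 m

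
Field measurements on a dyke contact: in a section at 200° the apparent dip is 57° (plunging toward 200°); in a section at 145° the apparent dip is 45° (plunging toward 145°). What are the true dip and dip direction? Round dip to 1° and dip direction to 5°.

Represent each trace as a vector plunging at its apparent dip toward its trend (east-north-up frame): v₁ = (-0.186, -0.512, -0.839), v₂ = (0.406, -0.579, -0.707).
Cross product v₁ × v₂ gives the pole to the plane: n ∝ (-0.124, -0.472, 0.315).
tan δ = √(n_x²+n_y²)/n_z = 0.488/0.315, so δ = 57.1°.
Dip direction = atan2(-0.124, -0.472) = 195° (azimuth of n's horizontal projection).

true dip 57°, dip direction 195°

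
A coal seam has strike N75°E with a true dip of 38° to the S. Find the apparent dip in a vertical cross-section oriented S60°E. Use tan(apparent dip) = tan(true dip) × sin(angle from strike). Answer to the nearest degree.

The strike is N75°E and the section trends S60°E; the acute angle between them is β = 45°.
tan(apparent dip) = tan 38° · sin 45° = 0.5525
apparent dip = arctan 0.5525 = 28.92°

29°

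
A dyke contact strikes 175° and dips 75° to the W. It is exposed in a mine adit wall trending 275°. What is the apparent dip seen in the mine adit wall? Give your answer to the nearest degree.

Angle between strike (175°) and section (275°): β = 80°.
tan(apparent dip) = tan 75° · sin 80° = 3.6754
α = arctan(3.6754) = 74.78°

75°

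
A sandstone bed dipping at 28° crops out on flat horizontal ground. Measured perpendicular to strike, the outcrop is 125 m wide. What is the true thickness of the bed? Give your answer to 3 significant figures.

True thickness t = w · sin(dip) = 125 × sin 28°
t = 125 × 0.4695 = 58.684 m

58.7 m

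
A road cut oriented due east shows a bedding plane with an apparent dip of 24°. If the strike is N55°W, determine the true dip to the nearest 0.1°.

β = acute angle between strike N55°W and section due east = 35°.
tan δ = tan α / sin β = tan 24° / sin 35° = 0.4452 / 0.5736 = 0.7762
δ = arctan(0.7762) = 37.82°

37.8°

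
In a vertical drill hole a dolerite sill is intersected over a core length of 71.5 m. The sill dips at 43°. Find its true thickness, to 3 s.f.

True thickness t = h · cos(dip) = 71.5 × cos 43°
t = 71.5 × 0.7314 = 52.292 m

52.3 m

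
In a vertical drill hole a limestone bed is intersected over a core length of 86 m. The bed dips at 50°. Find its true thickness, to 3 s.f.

55.3 m

True thickness t = h · cos(dip) = 86 × cos 50°
t = 86 × 0.6428 = 55.280 m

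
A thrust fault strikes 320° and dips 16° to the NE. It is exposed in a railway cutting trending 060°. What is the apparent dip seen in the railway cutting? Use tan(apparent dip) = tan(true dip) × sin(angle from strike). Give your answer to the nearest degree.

The section lies 80° from the strike.
tan(apparent dip) = tan 16° · sin 80° = 0.2824
apparent dip = arctan 0.2824 = 15.77°

16°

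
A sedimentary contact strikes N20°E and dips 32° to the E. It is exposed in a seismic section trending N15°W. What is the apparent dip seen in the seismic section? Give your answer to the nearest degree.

20°

The strike is N20°E and the section trends N15°W; the acute angle between them is β = 35°.
tan(apparent dip) = tan 32° · sin 35° = 0.3584
apparent dip = arctan 0.3584 = 19.72°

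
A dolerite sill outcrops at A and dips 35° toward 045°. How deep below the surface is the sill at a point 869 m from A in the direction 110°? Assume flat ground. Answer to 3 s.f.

The hole lies 65° from the dip direction, so the down-dip offset is 869 × cos 65° = 367.26 m.
Depth = down-dip offset × tan(dip) = 367.26 × tan 35° = 367.26 × 0.7002
Depth = 257.15 m

257 m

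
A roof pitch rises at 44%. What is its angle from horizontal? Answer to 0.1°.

tan θ = 44/100 = 0.4400
θ = arctan(0.4400) = 23.75°

23.7°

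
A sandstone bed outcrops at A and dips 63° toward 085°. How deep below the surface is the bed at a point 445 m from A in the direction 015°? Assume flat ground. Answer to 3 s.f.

299 m

The hole lies 70° from the dip direction, so the down-dip offset is 445 × cos 70° = 152.20 m.
Depth = down-dip offset × tan(dip) = 152.20 × tan 63° = 152.20 × 1.9626
Depth = 298.71 m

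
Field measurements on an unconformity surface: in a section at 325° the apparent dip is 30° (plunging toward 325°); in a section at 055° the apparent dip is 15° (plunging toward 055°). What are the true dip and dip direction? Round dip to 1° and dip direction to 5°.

Each apparent-dip line lies in the plane. As unit vectors (x east, y north, z up), v₁ plunges 30°→325° and v₂ plunges 15°→055°.
n = v₁ × v₂ = (-0.093, 0.524, 0.837) (taken with n_z > 0).
True dip = arccos(n_z / |n|) = arccos(0.8436) = 32.5°.
Dip direction = azimuth of (n_x, n_y) = atan2(-0.093, 0.524) = 350°.

true dip 32°, dip direction 350°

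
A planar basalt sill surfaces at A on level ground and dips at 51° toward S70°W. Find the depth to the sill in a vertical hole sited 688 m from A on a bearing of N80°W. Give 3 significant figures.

736 m

The hole lies 30° from the dip direction, so the down-dip offset is 688 × cos 30° = 595.83 m.
Depth = down-dip offset × tan(dip) = 595.83 × tan 51° = 595.83 × 1.2349
Depth = 735.78 m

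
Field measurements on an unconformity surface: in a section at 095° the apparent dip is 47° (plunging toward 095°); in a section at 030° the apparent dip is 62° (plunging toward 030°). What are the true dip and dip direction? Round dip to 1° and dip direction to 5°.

true dip 62°, dip direction 040°

Each apparent-dip line lies in the plane. As unit vectors (x east, y north, z up), v₁ plunges 47°→095° and v₂ plunges 62°→030°.
The plane normal is n = v₁ × v₂ ∝ (0.350, 0.428, 0.290).
True dip = arccos(n_z / |n|) = arccos(0.4647) = 62.3°.
The horizontal component of n points toward azimuth atan2(n_x, n_y) = 39°, the dip direction.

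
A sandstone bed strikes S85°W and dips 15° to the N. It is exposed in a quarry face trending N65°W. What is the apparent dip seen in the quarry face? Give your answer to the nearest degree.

The strike is S85°W and the section trends N65°W; the acute angle between them is β = 30°.
tan α = tan 15° × sin 30° = 0.2679 × 0.5000 = 0.1340
α = arctan(0.1340) = 7.63°

8°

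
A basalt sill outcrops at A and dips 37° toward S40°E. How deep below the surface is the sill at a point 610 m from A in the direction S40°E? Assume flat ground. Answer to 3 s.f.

460 m

The hole is directly down-dip from the outcrop, so the down-dip offset is 610 m.
Depth = down-dip offset × tan(dip) = 610.00 × tan 37° = 610.00 × 0.7536
Depth = 459.67 m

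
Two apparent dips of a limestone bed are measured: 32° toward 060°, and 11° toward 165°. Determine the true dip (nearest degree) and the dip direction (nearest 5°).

true dip 36°, dip direction 090°

Each apparent-dip line lies in the plane. As unit vectors (x east, y north, z up), v₁ plunges 32°→060° and v₂ plunges 11°→165°.
n = v₁ × v₂ = (0.583, -0.006, 0.804) (taken with n_z > 0).
Dip δ = arctan(|n_h|/n_z) = arctan(0.583/0.804) = 36.0°.
The horizontal component of n points toward azimuth atan2(n_x, n_y) = 91°, the dip direction.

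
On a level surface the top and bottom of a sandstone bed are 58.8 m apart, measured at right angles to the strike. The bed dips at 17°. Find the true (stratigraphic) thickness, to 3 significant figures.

True thickness t = w · sin(dip) = 58.8 × sin 17°
t = 58.8 × 0.2924 = 17.191 m

17.2 m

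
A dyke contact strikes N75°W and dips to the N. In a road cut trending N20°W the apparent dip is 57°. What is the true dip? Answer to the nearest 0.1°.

62.0°

β = acute angle between strike N75°W and section N20°W = 55°.
tan δ = tan α / sin β = tan 57° / sin 55° = 1.5399 / 0.8192 = 1.8798
δ = arctan(1.8798) = 61.99°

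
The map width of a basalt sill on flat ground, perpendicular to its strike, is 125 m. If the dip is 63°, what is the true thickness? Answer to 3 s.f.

111 m

True thickness t = w · sin(dip) = 125 × sin 63°
t = 125 × 0.8910 = 111.376 m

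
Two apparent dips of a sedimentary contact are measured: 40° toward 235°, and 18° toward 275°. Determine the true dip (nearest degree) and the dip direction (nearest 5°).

true dip 44°, dip direction 205°

Represent each trace as a vector plunging at its apparent dip toward its trend (east-north-up frame): v₁ = (-0.628, -0.439, -0.643), v₂ = (-0.947, 0.083, -0.309).
Cross product v₁ × v₂ gives the pole to the plane: n ∝ (-0.189, -0.415, 0.468).
True dip = arccos(n_z / |n|) = arccos(0.7164) = 44.2°.
Dip direction = azimuth of (n_x, n_y) = atan2(-0.189, -0.415) = 204°.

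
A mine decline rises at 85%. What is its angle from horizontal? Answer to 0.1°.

40.4°

tan θ = 85/100 = 0.8500
θ = arctan(0.8500) = 40.36°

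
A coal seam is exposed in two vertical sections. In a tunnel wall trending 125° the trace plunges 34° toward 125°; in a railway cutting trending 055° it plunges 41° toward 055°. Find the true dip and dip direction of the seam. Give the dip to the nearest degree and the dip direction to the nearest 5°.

The two traces are lines in the plane: v₁ = (sin 125°·cos 34°, cos 125°·cos 34°, −sin 34°), v₂ = (sin 55°·cos 41°, cos 55°·cos 41°, −sin 41°).
n = v₁ × v₂ = (0.554, 0.100, 0.588) (taken with n_z > 0).
True dip = arccos(n_z / |n|) = arccos(0.7223) = 43.8°.
Dip direction = atan2(0.554, 0.100) = 80° (azimuth of n's horizontal projection).

true dip 44°, dip direction 080°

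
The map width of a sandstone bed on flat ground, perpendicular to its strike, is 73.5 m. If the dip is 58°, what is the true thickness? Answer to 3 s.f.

True thickness t = w · sin(dip) = 73.5 × sin 58°
t = 73.5 × 0.8480 = 62.332 m

62.3 m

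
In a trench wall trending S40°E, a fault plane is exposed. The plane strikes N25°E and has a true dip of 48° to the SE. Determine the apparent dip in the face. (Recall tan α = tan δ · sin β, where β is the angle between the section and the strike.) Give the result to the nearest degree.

45°

Angle between strike (N25°E) and section (S40°E): β = 65°.
tan(apparent dip) = tan 48° · sin 65° = 1.0066
apparent dip = arctan 1.0066 = 45.19°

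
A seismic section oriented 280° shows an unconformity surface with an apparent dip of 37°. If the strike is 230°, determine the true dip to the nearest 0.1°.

β = acute angle between strike 230° and section 280° = 50°.
tan(true dip) = tan 37° / sin 50° = 0.9837
true dip = arctan 0.9837 = 44.53°

44.5°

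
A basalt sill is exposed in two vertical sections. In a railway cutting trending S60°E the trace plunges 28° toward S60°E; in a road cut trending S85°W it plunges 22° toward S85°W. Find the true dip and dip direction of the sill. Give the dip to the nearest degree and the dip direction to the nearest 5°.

Represent each trace as a vector plunging at its apparent dip toward its trend (east-north-up frame): v₁ = (0.765, -0.441, -0.469), v₂ = (-0.924, -0.081, -0.375).
n = v₁ × v₂ = (-0.127, -0.720, 0.470) (taken with n_z > 0).
True dip = arccos(n_z / |n|) = arccos(0.5403) = 57.3°.
The horizontal component of n points toward azimuth atan2(n_x, n_y) = 190°, the dip direction.

true dip 57°, dip direction 190°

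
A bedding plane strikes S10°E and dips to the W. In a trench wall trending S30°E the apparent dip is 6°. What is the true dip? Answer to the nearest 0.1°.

β = acute angle between strike S10°E and section S30°E = 20°.
tan(true dip) = tan 6° / sin 20° = 0.3073
true dip = arctan 0.3073 = 17.08°

17.1°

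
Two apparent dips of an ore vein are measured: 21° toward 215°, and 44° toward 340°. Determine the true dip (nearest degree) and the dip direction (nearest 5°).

true dip 56°, dip direction 290°

Each apparent-dip line lies in the plane. As unit vectors (x east, y north, z up), v₁ plunges 21°→215° and v₂ plunges 44°→340°.
Cross product v₁ × v₂ gives the pole to the plane: n ∝ (-0.773, 0.284, 0.550).
tan δ = √(n_x²+n_y²)/n_z = 0.824/0.550, so δ = 56.3°.
Dip direction = azimuth of (n_x, n_y) = atan2(-0.773, 0.284) = 290°.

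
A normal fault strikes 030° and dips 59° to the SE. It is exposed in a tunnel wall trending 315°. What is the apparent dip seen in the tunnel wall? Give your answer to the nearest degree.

Angle between strike (030°) and section (315°): β = 75°.
tan α = tan 59° × sin 75° = 1.6643 × 0.9659 = 1.6076
α = arctan(1.6076) = 58.12°

58°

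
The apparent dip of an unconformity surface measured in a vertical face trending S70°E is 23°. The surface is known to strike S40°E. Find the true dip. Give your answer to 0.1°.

β = acute angle between strike S40°E and section S70°E = 30°.
tan δ = tan α / sin β = tan 23° / sin 30° = 0.4245 / 0.5000 = 0.8489
true dip = arctan 0.8489 = 40.33°

40.3°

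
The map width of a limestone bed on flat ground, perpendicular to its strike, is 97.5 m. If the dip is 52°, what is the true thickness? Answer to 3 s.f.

76.8 m

True thickness t = w · sin(dip) = 97.5 × sin 52°
t = 97.5 × 0.7880 = 76.831 m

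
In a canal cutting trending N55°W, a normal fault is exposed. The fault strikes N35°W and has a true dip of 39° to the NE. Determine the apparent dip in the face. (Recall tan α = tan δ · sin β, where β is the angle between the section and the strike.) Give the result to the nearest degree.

The strike is N35°W and the section trends N55°W; the acute angle between them is β = 20°.
tan(apparent dip) = tan 39° · sin 20° = 0.2770
α = arctan(0.2770) = 15.48°

15°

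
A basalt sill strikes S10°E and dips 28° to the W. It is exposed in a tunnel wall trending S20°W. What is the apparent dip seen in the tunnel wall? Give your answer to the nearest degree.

The section lies 30° from the strike.
tan(apparent dip) = tan 28° · sin 30° = 0.2659
apparent dip = arctan 0.2659 = 14.89°

15°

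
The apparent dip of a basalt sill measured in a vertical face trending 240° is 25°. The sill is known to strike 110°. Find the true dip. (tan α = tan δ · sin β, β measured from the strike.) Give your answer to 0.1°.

β = acute angle between strike 110° and section 240° = 50°.
tan(true dip) = tan 25° / sin 50° = 0.6087
true dip = arctan 0.6087 = 31.33°

31.3°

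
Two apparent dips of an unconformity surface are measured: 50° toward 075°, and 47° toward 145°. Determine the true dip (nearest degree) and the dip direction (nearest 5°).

true dip 54°, dip direction 105°

The two traces are lines in the plane: v₁ = (sin 75°·cos 50°, cos 75°·cos 50°, −sin 50°), v₂ = (sin 145°·cos 47°, cos 145°·cos 47°, −sin 47°).
Cross product v₁ × v₂ gives the pole to the plane: n ∝ (0.550, -0.154, 0.412).
Dip δ = arctan(|n_h|/n_z) = arctan(0.571/0.412) = 54.2°.
Dip direction = azimuth of (n_x, n_y) = atan2(0.550, -0.154) = 106°.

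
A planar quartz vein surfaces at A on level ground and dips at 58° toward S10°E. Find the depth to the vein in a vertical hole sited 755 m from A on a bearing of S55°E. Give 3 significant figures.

854 m

The hole lies 45° from the dip direction, so the down-dip offset is 755 × cos 45° = 533.87 m.
Depth = down-dip offset × tan(dip) = 533.87 × tan 58° = 533.87 × 1.6003
Depth = 854.36 m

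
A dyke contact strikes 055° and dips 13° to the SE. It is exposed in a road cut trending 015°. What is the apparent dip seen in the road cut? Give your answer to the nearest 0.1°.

8.4°

The strike is 055° and the section trends 015°; the acute angle between them is β = 40°.
tan(apparent dip) = tan 13° · sin 40° = 0.1484
apparent dip = arctan 0.1484 = 8.44°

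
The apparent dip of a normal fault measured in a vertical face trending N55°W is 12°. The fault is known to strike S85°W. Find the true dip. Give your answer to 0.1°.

The section is 40° from the strike.
tan(true dip) = tan 12° / sin 40° = 0.3307
true dip = arctan 0.3307 = 18.30°

18.3°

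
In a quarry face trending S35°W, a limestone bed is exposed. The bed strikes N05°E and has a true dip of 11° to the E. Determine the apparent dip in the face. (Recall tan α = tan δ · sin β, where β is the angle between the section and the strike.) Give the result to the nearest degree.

The strike is N05°E and the section trends S35°W; the acute angle between them is β = 30°.
tan(apparent dip) = tan 11° · sin 30° = 0.0972
α = arctan(0.0972) = 5.55°

6°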